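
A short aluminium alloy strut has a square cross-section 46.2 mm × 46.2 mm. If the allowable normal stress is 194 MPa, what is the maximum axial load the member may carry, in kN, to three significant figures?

414 kN

A = 2134 mm².
P_max = σ_allow · A = 194 · 2134 = 414100 N = 414.1 kN.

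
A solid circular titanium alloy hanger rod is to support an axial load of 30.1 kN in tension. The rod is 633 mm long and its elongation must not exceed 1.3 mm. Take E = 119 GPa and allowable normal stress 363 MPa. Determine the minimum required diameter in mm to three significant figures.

12.5 mm

Required area A ≥ P/σ_allow = 30100/363 = 82.92 mm².
For a solid circular section, d ≥ √(4A/π) = 10.28 mm.
Elongation limit: A ≥ PL/(Eδ_allow) = 30100·633/(119000·1.3) = 123.2 mm² ⇒ d ≥ 12.52 mm.
The elongation limit governs.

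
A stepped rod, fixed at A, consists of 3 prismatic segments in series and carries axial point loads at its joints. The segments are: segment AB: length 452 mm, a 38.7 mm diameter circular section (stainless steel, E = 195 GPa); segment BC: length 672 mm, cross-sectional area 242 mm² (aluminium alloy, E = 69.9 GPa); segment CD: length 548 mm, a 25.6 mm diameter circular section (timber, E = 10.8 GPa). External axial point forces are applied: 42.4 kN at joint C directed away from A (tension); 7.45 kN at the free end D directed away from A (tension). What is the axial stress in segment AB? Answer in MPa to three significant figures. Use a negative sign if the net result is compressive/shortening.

42.4 MPa

Internal axial forces (sectioning from the free end, tension +): N_CD = 7.45 kN, N_BC = 49.85 kN, N_AB = 49.85 kN.
A_AB = 1176 mm².
σ_AB = N_AB/A_AB = 49850/1176 = 42.38 MPa.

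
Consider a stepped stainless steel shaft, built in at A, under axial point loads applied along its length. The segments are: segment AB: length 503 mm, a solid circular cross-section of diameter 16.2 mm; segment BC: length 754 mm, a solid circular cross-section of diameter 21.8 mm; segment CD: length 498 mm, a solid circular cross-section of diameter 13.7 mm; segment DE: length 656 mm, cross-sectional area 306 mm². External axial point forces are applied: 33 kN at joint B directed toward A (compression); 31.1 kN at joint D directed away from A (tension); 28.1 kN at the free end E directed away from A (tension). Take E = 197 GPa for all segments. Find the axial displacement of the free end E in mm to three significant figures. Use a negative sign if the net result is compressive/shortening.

Internal axial forces (sectioning from the free end, tension +): N_DE = 28.1 kN, N_CD = 59.2 kN, N_BC = 59.2 kN, N_AB = 26.2 kN.
A_AB = 206.1 mm².
A_BC = 373.3 mm².
A_CD = 147.4 mm².
δ_AB = 26200·503/(206.1·197000) = 0.3246 mm
δ_BC = 59200·754/(373.3·197000) = 0.607 mm
δ_CD = 59200·498/(147.4·197000) = 1.015 mm
δ_DE = 28100·656/(306·197000) = 0.3058 mm
δ = Σδ_i = 2.253 mm.

2.25 mm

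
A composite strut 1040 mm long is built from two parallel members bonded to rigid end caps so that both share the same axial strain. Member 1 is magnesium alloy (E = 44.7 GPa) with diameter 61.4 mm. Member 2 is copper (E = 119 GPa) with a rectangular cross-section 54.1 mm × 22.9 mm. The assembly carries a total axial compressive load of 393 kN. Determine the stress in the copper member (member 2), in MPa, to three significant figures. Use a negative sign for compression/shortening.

-167 MPa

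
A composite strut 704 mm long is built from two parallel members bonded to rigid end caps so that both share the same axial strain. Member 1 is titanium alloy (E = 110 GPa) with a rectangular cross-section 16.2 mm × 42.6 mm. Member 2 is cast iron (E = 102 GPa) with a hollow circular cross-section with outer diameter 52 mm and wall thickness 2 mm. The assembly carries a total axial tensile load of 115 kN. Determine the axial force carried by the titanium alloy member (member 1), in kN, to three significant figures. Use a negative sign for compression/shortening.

80.9 kN

A_1 = 690.1 mm².
A_2 = 314.2 mm².
Equal strain + equilibrium ⇒ each member carries load in proportion to AE: A₁E₁ = 75910000 N, A₂E₂ = 32040000 N, ΣAE = 108000000 N.
F₁ = P·A₁E₁/ΣAE = 115000·75910000/108000000 = 80870 N.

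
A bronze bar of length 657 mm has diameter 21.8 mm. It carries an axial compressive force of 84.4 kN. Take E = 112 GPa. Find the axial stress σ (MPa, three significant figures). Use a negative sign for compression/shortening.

A = 373.3 mm².
σ = N/A = -84400/373.3 = -226.1 MPa.

-226 MPa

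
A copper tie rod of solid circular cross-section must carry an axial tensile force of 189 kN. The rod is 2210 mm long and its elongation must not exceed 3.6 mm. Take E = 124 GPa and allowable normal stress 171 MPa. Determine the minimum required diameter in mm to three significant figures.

37.5 mm

Required area A ≥ P/σ_allow = 189000/171 = 1105 mm².
For a solid circular section, d ≥ √(4A/π) = 37.51 mm.
Elongation limit: A ≥ PL/(Eδ_allow) = 189000·2210/(124000·3.6) = 935.7 mm² ⇒ d ≥ 34.52 mm.
The stress limit governs.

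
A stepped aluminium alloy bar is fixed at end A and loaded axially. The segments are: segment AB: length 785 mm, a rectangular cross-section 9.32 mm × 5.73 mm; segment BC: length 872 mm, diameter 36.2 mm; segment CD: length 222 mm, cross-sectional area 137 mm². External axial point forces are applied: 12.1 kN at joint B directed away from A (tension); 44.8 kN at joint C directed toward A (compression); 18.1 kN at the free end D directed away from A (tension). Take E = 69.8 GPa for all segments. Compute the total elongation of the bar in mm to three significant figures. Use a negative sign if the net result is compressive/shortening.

-2.98 mm

Internal axial forces (sectioning from the free end, tension +): N_CD = 18.1 kN, N_BC = -26.7 kN, N_AB = -14.6 kN.
A_AB = 53.4 mm².
A_BC = 1029 mm².
δ_AB = -14600·785/(53.4·69800) = -3.075 mm
δ_BC = -26700·872/(1029·69800) = -0.3241 mm
δ_CD = 18100·222/(137·69800) = 0.4202 mm
δ = Σδ_i = -2.979 mm.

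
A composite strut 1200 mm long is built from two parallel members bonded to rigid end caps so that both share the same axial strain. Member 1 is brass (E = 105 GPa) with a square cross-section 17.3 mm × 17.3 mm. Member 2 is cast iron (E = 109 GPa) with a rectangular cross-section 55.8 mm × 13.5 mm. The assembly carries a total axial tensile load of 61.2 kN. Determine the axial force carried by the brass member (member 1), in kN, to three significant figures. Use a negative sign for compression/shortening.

A_1 = 299.3 mm².
A_2 = 753.3 mm².
Equal strain + equilibrium ⇒ each member carries load in proportion to AE: A₁E₁ = 31430000 N, A₂E₂ = 82110000 N, ΣAE = 113500000 N.
F₁ = P·A₁E₁/ΣAE = 61200·31430000/113500000 = 16940 N.

16.9 kN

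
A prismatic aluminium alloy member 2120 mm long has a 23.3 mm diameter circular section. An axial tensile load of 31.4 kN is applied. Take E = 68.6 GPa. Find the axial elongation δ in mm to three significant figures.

2.28 mm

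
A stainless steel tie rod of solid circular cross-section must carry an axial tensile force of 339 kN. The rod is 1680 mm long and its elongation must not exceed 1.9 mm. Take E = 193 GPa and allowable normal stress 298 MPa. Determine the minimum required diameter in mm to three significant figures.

Required area A ≥ P/σ_allow = 339000/298 = 1138 mm².
For a solid circular section, d ≥ √(4A/π) = 38.06 mm.
Elongation limit: A ≥ PL/(Eδ_allow) = 339000·1680/(193000·1.9) = 1553 mm² ⇒ d ≥ 44.47 mm.
The elongation limit governs.

44.5 mm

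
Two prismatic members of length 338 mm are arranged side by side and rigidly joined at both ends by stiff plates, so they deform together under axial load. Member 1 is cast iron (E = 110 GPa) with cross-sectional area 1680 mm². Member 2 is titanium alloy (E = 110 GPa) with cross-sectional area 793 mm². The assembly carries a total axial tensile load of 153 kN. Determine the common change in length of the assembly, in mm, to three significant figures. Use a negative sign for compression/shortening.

0.190 mm

Equal strain + equilibrium ⇒ each member carries load in proportion to AE: A₁E₁ = 184800000 N, A₂E₂ = 87230000 N, ΣAE = 272000000 N.
δ = PL/ΣAE = 153000·338/272000000 = 0.1901 mm.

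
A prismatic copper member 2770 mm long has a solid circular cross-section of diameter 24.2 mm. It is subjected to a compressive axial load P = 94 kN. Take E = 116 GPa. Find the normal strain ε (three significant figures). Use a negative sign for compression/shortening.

A = 460 mm².
σ = N/A = -204.4 MPa; ε = σ/E = -204.4/116000 = -1.762e-03.

-0.00176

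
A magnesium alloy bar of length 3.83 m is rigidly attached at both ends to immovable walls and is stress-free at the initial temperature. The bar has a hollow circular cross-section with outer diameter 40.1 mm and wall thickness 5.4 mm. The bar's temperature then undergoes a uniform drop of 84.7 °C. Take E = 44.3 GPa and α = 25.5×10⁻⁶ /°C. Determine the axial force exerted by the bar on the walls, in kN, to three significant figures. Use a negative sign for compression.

Free thermal expansion αLΔT = 25.5e-6 · 3830 · -84.7 = -8.272 mm.
The walls impose strain ε = −(-8.272)/3830 = 2.1598e-03; σ = Eε = 44300 · 2.1598e-03 = 95.68 MPa.
Wall reaction R = σ·A = 95.68·588.7 = 56320 N = 56.32 kN.

56.3 kN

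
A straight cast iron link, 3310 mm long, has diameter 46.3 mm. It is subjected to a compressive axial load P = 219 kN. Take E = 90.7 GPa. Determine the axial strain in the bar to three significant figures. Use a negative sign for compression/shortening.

-0.00143

A = 1684 mm².
σ = N/A = -130.1 MPa; ε = σ/E = -130.1/90700 = -1.434e-03.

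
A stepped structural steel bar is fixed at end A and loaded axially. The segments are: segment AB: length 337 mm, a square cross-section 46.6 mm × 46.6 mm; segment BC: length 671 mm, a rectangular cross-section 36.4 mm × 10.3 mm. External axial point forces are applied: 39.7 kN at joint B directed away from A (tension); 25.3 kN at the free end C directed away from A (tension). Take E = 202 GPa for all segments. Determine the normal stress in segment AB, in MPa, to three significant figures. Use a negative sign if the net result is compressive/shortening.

29.9 MPa

Internal axial forces (sectioning from the free end, tension +): N_BC = 25.3 kN, N_AB = 65 kN.
A_AB = 2172 mm².
σ_AB = N_AB/A_AB = 65000/2172 = 29.93 MPa.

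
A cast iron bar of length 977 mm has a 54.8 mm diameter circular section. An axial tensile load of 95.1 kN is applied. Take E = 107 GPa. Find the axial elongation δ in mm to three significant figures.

0.368 mm

A = 2359 mm².
δ_mech = NL/(AE) = 95100·977/(2359·107000) = 0.3682 mm.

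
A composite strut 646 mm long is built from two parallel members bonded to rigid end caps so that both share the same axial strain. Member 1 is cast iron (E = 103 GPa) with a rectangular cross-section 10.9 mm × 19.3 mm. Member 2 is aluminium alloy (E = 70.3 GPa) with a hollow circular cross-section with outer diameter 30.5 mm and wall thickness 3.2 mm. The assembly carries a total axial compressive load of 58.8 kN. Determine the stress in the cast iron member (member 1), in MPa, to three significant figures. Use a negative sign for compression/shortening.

A_1 = 210.4 mm².
A_2 = 274.4 mm².
Equal strain + equilibrium ⇒ each member carries load in proportion to AE: A₁E₁ = 21670000 N, A₂E₂ = 19290000 N, ΣAE = 40960000 N.
σ₁ = P·E₁/ΣAE = -58800·103000/40960000 = -147.9 MPa.

-148 MPa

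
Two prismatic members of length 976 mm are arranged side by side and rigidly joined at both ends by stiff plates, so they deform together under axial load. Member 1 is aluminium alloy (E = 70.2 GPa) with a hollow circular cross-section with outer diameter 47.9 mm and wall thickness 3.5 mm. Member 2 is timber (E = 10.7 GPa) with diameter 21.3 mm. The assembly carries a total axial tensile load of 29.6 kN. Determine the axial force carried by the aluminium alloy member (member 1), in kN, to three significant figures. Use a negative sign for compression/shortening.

A_1 = 488.2 mm².
A_2 = 356.3 mm².
Equal strain + equilibrium ⇒ each member carries load in proportion to AE: A₁E₁ = 34270000 N, A₂E₂ = 3813000 N, ΣAE = 38080000 N.
F₁ = P·A₁E₁/ΣAE = 29600·34270000/38080000 = 26640 N.

26.6 kN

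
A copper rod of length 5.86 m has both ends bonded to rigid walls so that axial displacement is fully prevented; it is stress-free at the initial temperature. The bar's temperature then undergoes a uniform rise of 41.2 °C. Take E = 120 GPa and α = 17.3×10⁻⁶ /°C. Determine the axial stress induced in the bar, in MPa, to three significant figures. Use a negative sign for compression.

-85.5 MPa

Free thermal expansion αLΔT = 17.3e-6 · 5860 · 41.2 = 4.177 mm.
The walls impose strain ε = −(4.177)/5860 = -7.1276e-04; σ = Eε = 120000 · -7.1276e-04 = -85.53 MPa.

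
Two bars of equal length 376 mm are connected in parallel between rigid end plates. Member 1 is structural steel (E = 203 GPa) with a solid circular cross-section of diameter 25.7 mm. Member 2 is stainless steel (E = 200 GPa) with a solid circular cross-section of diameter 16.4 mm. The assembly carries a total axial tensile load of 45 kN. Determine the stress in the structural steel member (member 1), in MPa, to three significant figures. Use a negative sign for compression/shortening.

A_1 = 518.7 mm².
A_2 = 211.2 mm².
Equal strain + equilibrium ⇒ each member carries load in proportion to AE: A₁E₁ = 105300000 N, A₂E₂ = 42250000 N, ΣAE = 147600000 N.
σ₁ = P·E₁/ΣAE = 45000·203000/147600000 = 61.91 MPa.

61.9 MPa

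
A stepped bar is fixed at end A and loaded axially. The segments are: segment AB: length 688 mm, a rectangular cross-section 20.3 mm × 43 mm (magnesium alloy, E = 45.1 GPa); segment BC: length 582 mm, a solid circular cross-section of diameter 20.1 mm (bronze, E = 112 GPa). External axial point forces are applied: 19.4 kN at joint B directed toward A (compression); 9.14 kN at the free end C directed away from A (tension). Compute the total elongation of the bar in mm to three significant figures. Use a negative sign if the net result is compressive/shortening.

-0.0296 mm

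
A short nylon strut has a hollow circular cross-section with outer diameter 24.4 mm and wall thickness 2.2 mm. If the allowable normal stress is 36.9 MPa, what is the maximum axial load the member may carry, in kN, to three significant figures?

A = 153.4 mm².
P_max = σ_allow · A = 36.9 · 153.4 = 5662 N = 5.662 kN.

5.66 kN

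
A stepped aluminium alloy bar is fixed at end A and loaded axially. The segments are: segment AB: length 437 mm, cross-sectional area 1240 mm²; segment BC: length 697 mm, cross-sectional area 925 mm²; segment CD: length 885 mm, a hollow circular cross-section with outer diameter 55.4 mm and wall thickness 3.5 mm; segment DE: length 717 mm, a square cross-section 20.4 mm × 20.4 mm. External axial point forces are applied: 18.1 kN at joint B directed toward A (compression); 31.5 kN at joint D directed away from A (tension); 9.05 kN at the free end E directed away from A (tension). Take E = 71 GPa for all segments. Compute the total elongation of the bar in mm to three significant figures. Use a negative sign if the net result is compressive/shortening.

Internal axial forces (sectioning from the free end, tension +): N_DE = 9.05 kN, N_CD = 40.55 kN, N_BC = 40.55 kN, N_AB = 22.45 kN.
A_CD = 570.7 mm².
A_DE = 416.2 mm².
δ_AB = 22450·437/(1240·71000) = 0.1114 mm
δ_BC = 40550·697/(925·71000) = 0.4304 mm
δ_CD = 40550·885/(570.7·71000) = 0.8857 mm
δ_DE = 9050·717/(416.2·71000) = 0.2196 mm
δ = Σδ_i = 1.647 mm.

1.65 mm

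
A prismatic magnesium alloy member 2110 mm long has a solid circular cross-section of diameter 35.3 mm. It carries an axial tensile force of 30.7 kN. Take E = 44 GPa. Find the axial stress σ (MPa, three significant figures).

A = 978.7 mm².
σ = N/A = 30700/978.7 = 31.37 MPa.

31.4 MPa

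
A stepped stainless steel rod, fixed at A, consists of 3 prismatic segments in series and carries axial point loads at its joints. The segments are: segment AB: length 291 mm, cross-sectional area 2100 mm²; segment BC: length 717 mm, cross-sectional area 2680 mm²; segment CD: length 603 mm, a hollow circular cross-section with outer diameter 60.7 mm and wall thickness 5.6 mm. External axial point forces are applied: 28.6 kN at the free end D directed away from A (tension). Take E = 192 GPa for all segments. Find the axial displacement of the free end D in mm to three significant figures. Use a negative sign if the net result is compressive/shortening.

Internal axial forces (sectioning from the free end, tension +): N_CD = 28.6 kN, N_BC = 28.6 kN, N_AB = 28.6 kN.
A_CD = 969.4 mm².
δ_AB = 28600·291/(2100·192000) = 0.02064 mm
δ_BC = 28600·717/(2680·192000) = 0.03985 mm
δ_CD = 28600·603/(969.4·192000) = 0.09266 mm
δ = Σδ_i = 0.1532 mm.

0.153 mm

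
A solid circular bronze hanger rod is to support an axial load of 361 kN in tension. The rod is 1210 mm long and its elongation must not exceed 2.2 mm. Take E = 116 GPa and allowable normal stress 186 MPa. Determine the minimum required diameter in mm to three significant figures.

Required area A ≥ P/σ_allow = 361000/186 = 1941 mm².
For a solid circular section, d ≥ √(4A/π) = 49.71 mm.
Elongation limit: A ≥ PL/(Eδ_allow) = 361000·1210/(116000·2.2) = 1712 mm² ⇒ d ≥ 46.68 mm.
The stress limit governs.

49.7 mm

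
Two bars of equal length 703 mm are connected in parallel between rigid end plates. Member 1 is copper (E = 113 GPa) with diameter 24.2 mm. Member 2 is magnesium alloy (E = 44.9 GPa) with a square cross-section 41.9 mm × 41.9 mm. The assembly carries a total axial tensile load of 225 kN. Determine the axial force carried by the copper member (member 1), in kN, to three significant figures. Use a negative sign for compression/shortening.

89.4 kN

A_1 = 460 mm².
A_2 = 1756 mm².
Equal strain + equilibrium ⇒ each member carries load in proportion to AE: A₁E₁ = 51980000 N, A₂E₂ = 78830000 N, ΣAE = 130800000 N.
F₁ = P·A₁E₁/ΣAE = 225000·51980000/130800000 = 89410 N.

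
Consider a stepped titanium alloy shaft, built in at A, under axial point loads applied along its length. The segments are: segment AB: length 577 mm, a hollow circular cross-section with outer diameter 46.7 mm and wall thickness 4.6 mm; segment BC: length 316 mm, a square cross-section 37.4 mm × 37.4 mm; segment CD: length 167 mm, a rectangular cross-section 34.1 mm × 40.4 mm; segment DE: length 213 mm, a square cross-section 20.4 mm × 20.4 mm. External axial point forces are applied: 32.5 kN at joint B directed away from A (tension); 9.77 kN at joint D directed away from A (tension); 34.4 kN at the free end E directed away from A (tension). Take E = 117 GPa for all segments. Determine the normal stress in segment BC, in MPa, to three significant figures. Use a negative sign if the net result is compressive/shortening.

31.6 MPa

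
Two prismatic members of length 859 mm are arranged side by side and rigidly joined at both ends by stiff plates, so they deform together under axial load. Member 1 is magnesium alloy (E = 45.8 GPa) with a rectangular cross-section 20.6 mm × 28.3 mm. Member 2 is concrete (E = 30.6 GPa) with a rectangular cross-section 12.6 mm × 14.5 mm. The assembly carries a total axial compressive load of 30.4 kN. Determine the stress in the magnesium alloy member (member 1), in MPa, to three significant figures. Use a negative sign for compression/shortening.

-43.1 MPa

A_1 = 583 mm².
A_2 = 182.7 mm².
Equal strain + equilibrium ⇒ each member carries load in proportion to AE: A₁E₁ = 26700000 N, A₂E₂ = 5591000 N, ΣAE = 32290000 N.
σ₁ = P·E₁/ΣAE = -30400·45800/32290000 = -43.12 MPa.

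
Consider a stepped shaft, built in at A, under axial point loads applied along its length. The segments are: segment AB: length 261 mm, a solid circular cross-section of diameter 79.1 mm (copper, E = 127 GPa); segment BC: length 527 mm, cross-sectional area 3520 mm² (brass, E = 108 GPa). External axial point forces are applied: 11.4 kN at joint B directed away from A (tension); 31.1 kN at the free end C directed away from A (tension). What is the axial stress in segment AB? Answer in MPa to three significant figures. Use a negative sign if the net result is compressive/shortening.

Internal axial forces (sectioning from the free end, tension +): N_BC = 31.1 kN, N_AB = 42.5 kN.
A_AB = 4914 mm².
σ_AB = N_AB/A_AB = 42500/4914 = 8.649 MPa.

8.65 MPa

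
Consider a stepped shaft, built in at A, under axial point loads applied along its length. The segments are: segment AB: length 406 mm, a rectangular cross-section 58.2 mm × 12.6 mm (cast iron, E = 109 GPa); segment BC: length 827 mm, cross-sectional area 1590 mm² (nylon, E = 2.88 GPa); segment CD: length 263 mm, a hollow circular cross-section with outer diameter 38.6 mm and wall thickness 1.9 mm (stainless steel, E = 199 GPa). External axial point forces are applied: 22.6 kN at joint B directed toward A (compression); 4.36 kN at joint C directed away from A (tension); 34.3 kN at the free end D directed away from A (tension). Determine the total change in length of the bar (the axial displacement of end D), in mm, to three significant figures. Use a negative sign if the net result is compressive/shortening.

7.27 mm

Internal axial forces (sectioning from the free end, tension +): N_CD = 34.3 kN, N_BC = 38.66 kN, N_AB = 16.06 kN.
A_AB = 733.3 mm².
A_CD = 219.1 mm².
δ_AB = 16060·406/(733.3·109000) = 0.08157 mm
δ_BC = 38660·827/(1590·2880) = 6.982 mm
δ_CD = 34300·263/(219.1·199000) = 0.2069 mm
δ = Σδ_i = 7.27 mm.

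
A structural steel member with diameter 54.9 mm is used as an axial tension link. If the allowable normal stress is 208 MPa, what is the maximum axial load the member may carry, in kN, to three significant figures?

492 kN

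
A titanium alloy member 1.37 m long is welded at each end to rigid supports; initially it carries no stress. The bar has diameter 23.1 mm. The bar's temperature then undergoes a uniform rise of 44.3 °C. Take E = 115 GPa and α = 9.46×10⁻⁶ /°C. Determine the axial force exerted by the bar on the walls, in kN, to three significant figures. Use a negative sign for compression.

-20.2 kN

Free thermal expansion αLΔT = 9.46e-6 · 1370 · 44.3 = 0.5741 mm.
The walls impose strain ε = −(0.5741)/1370 = -4.1908e-04; σ = Eε = 115000 · -4.1908e-04 = -48.19 MPa.
Wall reaction R = σ·A = -48.19·419.1 = -20200 N = -20.2 kN.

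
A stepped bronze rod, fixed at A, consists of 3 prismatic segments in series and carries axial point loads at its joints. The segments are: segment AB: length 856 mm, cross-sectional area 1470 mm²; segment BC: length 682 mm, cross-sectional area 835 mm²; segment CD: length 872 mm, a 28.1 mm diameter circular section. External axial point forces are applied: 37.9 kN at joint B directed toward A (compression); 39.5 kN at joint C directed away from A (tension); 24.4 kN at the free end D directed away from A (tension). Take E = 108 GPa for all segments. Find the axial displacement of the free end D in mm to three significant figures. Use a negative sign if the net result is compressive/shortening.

0.941 mm

Internal axial forces (sectioning from the free end, tension +): N_CD = 24.4 kN, N_BC = 63.9 kN, N_AB = 26 kN.
A_CD = 620.2 mm².
δ_AB = 26000·856/(1470·108000) = 0.1402 mm
δ_BC = 63900·682/(835·108000) = 0.4833 mm
δ_CD = 24400·872/(620.2·108000) = 0.3177 mm
δ = Σδ_i = 0.9411 mm.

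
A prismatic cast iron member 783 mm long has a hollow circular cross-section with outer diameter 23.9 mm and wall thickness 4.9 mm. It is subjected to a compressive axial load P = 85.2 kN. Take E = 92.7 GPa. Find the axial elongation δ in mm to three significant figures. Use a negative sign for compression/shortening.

A = 292.5 mm².
δ_mech = NL/(AE) = -85200·783/(292.5·92700) = -2.46 mm.

-2.46 mm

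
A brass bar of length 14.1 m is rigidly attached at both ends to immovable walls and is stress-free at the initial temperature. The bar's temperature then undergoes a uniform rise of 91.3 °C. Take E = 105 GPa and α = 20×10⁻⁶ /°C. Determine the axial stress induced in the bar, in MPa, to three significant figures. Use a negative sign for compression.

-192 MPa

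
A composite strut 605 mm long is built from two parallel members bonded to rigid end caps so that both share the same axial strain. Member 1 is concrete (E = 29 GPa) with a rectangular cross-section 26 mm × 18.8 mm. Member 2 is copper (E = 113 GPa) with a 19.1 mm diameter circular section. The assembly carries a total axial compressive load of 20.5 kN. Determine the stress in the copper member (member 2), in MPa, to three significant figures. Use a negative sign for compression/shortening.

-49.8 MPa

A_1 = 488.8 mm².
A_2 = 286.5 mm².
Equal strain + equilibrium ⇒ each member carries load in proportion to AE: A₁E₁ = 14180000 N, A₂E₂ = 32380000 N, ΣAE = 46550000 N.
σ₂ = P·E₂/ΣAE = -20500·113000/46550000 = -49.76 MPa.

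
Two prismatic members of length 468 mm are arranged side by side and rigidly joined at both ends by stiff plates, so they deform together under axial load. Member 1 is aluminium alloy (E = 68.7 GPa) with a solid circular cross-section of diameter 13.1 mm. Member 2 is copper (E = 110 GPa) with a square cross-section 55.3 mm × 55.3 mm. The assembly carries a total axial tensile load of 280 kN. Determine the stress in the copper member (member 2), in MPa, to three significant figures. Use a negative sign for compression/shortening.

89.1 MPa

A_1 = 134.8 mm².
A_2 = 3058 mm².
Equal strain + equilibrium ⇒ each member carries load in proportion to AE: A₁E₁ = 9260000 N, A₂E₂ = 336400000 N, ΣAE = 345600000 N.
σ₂ = P·E₂/ΣAE = 280000·110000/345600000 = 89.11 MPa.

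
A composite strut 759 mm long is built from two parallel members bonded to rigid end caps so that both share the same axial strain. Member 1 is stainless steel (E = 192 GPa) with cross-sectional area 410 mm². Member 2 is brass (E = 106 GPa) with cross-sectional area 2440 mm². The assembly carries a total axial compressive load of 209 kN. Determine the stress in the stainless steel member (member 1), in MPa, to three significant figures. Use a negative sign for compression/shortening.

Equal strain + equilibrium ⇒ each member carries load in proportion to AE: A₁E₁ = 78720000 N, A₂E₂ = 258600000 N, ΣAE = 337400000 N.
σ₁ = P·E₁/ΣAE = -209000·192000/337400000 = -118.9 MPa.

-119 MPa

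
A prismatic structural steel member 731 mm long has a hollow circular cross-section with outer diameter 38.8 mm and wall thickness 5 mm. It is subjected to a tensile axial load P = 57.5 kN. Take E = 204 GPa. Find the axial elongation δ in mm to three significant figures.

A = 530.9 mm².
δ_mech = NL/(AE) = 57500·731/(530.9·204000) = 0.3881 mm.

0.388 mm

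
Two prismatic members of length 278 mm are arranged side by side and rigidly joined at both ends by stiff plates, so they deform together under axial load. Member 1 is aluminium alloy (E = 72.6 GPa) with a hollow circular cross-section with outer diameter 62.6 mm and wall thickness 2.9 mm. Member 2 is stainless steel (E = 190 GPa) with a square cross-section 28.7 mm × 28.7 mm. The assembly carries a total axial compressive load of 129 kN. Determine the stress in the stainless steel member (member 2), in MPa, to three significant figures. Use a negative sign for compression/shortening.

A_1 = 543.9 mm².
A_2 = 823.7 mm².
Equal strain + equilibrium ⇒ each member carries load in proportion to AE: A₁E₁ = 39490000 N, A₂E₂ = 156500000 N, ΣAE = 196000000 N.
σ₂ = P·E₂/ΣAE = -129000·190000/196000000 = -125.1 MPa.

-125 MPa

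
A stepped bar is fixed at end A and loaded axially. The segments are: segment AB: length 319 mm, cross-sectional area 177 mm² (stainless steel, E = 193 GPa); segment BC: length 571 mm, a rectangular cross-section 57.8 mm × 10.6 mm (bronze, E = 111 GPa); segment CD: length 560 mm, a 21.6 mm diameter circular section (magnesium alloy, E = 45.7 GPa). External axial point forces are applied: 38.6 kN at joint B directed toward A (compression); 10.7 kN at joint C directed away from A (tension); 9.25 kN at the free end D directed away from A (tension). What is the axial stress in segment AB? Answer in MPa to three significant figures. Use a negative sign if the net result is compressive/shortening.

Internal axial forces (sectioning from the free end, tension +): N_CD = 9.25 kN, N_BC = 19.95 kN, N_AB = -18.65 kN.
σ_AB = N_AB/A_AB = -18650/177 = -105.4 MPa.

-105 MPa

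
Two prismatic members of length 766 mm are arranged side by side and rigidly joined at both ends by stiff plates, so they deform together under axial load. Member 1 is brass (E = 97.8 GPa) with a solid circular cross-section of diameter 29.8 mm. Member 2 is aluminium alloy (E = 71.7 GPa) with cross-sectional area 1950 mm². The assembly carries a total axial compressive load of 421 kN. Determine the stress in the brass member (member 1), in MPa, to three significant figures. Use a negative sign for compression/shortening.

-198 MPa

A_1 = 697.5 mm².
Equal strain + equilibrium ⇒ each member carries load in proportion to AE: A₁E₁ = 68210000 N, A₂E₂ = 139800000 N, ΣAE = 208000000 N.
σ₁ = P·E₁/ΣAE = -421000·97800/208000000 = -197.9 MPa.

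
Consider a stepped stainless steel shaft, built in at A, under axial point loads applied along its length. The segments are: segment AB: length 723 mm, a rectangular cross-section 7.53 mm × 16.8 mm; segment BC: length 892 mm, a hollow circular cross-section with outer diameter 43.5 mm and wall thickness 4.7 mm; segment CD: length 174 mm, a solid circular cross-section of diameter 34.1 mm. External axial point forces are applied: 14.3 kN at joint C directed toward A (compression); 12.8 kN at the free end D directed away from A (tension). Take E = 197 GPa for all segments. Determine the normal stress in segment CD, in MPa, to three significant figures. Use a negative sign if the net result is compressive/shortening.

14.0 MPa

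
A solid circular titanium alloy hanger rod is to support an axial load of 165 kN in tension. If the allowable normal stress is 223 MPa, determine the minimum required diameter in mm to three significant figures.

30.7 mm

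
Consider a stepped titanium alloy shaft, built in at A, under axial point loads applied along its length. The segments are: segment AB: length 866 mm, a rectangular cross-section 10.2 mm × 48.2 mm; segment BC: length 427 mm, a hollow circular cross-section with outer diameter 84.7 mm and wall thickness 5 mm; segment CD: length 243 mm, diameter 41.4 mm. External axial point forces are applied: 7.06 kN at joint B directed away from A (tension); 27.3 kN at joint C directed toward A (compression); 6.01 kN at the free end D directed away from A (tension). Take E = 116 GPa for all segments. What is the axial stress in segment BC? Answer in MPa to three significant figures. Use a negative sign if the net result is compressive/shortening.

Internal axial forces (sectioning from the free end, tension +): N_CD = 6.01 kN, N_BC = -21.29 kN, N_AB = -14.23 kN.
A_BC = 1252 mm².
σ_BC = N_BC/A_BC = -21290/1252 = -17.01 MPa.

-17.0 MPa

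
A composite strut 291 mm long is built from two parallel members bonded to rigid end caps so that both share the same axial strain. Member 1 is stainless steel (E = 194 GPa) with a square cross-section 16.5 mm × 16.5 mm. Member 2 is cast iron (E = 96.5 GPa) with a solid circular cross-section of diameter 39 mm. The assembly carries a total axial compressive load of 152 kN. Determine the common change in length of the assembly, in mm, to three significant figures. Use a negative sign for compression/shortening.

A_1 = 272.2 mm².
A_2 = 1195 mm².
Equal strain + equilibrium ⇒ each member carries load in proportion to AE: A₁E₁ = 52820000 N, A₂E₂ = 115300000 N, ΣAE = 168100000 N.
δ = PL/ΣAE = -152000·291/168100000 = -0.2631 mm.

-0.263 mm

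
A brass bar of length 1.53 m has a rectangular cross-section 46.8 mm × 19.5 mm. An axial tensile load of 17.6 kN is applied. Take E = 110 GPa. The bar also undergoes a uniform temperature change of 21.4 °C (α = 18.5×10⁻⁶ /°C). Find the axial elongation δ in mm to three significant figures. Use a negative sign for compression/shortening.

A = 912.6 mm².
δ_mech = NL/(AE) = 17600·1530/(912.6·110000) = 0.2682 mm.
δ_thermal = αLΔT = 18.5e-6·1530·21.4 = 0.6057 mm.
δ = δ_mech + δ_thermal = 0.874 mm.

0.874 mm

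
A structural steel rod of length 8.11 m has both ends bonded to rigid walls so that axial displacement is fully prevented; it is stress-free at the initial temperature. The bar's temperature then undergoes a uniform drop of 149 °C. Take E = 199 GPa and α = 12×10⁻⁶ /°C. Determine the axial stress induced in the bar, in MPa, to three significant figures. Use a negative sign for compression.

356 MPa

Free thermal expansion αLΔT = 12e-6 · 8110 · -149 = -14.5 mm.
The walls impose strain ε = −(-14.5)/8110 = 1.7880e-03; σ = Eε = 199000 · 1.7880e-03 = 355.8 MPa.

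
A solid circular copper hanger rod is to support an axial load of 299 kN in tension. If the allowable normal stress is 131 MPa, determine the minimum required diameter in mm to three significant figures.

53.9 mm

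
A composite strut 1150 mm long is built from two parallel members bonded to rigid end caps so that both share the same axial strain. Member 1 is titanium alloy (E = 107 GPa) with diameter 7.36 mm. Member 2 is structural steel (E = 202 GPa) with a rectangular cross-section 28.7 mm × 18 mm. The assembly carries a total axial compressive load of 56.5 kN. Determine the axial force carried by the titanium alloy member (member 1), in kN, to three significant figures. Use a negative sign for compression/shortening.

A_1 = 42.54 mm².
A_2 = 516.6 mm².
Equal strain + equilibrium ⇒ each member carries load in proportion to AE: A₁E₁ = 4552000 N, A₂E₂ = 104400000 N, ΣAE = 108900000 N.
F₁ = P·A₁E₁/ΣAE = -56500·4552000/108900000 = -2362 N.

-2.36 kN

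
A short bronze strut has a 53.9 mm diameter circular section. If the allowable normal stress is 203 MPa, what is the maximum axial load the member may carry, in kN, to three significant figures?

463 kN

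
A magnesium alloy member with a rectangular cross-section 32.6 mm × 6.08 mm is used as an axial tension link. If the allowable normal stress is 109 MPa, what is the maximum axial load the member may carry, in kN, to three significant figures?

A = 198.2 mm².
P_max = σ_allow · A = 109 · 198.2 = 21600 N = 21.6 kN.

21.6 kN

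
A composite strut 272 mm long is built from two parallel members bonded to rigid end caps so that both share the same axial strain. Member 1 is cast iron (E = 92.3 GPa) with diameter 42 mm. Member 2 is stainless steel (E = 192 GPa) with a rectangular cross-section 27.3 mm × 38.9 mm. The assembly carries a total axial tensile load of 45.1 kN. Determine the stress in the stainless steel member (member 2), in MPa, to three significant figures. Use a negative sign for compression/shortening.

A_1 = 1385 mm².
A_2 = 1062 mm².
Equal strain + equilibrium ⇒ each member carries load in proportion to AE: A₁E₁ = 127900000 N, A₂E₂ = 203900000 N, ΣAE = 331800000 N.
σ₂ = P·E₂/ΣAE = 45100·192000/331800000 = 26.1 MPa.

26.1 MPa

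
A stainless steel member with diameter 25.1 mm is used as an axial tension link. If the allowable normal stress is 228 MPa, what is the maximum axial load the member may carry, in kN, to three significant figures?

A = 494.8 mm².
P_max = σ_allow · A = 228 · 494.8 = 112800 N = 112.8 kN.

113 kN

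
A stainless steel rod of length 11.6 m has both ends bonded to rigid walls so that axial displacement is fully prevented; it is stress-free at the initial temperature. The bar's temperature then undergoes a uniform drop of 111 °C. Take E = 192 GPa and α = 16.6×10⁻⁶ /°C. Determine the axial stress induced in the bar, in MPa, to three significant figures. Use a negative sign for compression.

354 MPa

Free thermal expansion αLΔT = 16.6e-6 · 11600 · -111 = -21.37 mm.
The walls impose strain ε = −(-21.37)/11600 = 1.8426e-03; σ = Eε = 192000 · 1.8426e-03 = 353.8 MPa.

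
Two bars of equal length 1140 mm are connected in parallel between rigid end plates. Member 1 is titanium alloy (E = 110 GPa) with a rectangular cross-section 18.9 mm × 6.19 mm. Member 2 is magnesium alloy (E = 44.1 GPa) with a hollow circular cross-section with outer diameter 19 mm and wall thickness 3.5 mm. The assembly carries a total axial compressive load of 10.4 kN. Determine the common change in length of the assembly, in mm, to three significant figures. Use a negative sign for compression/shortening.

-0.582 mm

A_1 = 117 mm².
A_2 = 170.4 mm².
Equal strain + equilibrium ⇒ each member carries load in proportion to AE: A₁E₁ = 12870000 N, A₂E₂ = 7516000 N, ΣAE = 20390000 N.
δ = PL/ΣAE = -10400·1140/20390000 = -0.5816 mm.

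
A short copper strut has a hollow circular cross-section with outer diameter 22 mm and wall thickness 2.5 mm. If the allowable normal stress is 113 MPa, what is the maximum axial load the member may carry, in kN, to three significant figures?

17.3 kN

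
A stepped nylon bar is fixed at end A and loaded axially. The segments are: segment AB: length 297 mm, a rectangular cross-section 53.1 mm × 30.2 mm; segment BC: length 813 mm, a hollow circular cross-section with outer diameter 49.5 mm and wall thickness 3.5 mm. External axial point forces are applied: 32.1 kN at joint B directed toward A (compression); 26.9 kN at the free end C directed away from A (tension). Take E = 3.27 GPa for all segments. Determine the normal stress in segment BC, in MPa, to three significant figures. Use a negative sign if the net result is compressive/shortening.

53.2 MPa

Internal axial forces (sectioning from the free end, tension +): N_BC = 26.9 kN, N_AB = -5.2 kN.
A_BC = 505.8 mm².
σ_BC = N_BC/A_BC = 26900/505.8 = 53.18 MPa.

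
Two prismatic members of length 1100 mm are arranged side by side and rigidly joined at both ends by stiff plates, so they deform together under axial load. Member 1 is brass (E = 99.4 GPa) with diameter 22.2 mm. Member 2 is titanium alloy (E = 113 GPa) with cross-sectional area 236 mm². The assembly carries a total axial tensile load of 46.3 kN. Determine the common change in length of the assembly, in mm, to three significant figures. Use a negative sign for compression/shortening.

0.782 mm

A_1 = 387.1 mm².
Equal strain + equilibrium ⇒ each member carries load in proportion to AE: A₁E₁ = 38480000 N, A₂E₂ = 26670000 N, ΣAE = 65140000 N.
δ = PL/ΣAE = 46300·1100/65140000 = 0.7818 mm.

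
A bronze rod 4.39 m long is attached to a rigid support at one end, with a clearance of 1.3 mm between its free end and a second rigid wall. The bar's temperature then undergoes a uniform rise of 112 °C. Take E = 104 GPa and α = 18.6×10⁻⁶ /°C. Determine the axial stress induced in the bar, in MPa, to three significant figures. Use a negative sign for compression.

-186 MPa

Free thermal expansion αLΔT = 18.6e-6 · 4390 · 112 = 9.145 mm.
The walls engage after the gap closes; constrained expansion = 9.145 − 1.3 = 7.845 mm.
The walls impose strain ε = −(7.845)/4390 = -1.7871e-03; σ = Eε = 104000 · -1.7871e-03 = -185.9 MPa.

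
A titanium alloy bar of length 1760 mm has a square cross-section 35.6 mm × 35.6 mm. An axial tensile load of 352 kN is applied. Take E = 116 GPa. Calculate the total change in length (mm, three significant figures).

A = 1267 mm².
δ_mech = NL/(AE) = 352000·1760/(1267·116000) = 4.214 mm.

4.21 mm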